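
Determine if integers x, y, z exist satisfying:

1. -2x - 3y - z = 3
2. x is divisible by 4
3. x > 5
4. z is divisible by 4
Yes

Take x = 8, y = -5, z = -4. Substituting into each constraint:
  (1) -2(8) - 3(-5) + 4 = 3 ✓
  (2) 8 = 4 × 2, remainder 0 ✓
  (3) 8 > 5 ✓
  (4) -4 = 4 × -1, remainder 0 ✓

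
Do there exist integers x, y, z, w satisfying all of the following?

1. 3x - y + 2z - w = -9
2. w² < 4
Yes

Take x = -3, y = 0, z = 0, w = 0. Substituting into each constraint:
  (1) 3(-3) + 0 + 2(0) + 0 = -9 ✓
  (2) w² = (0)² = 0, and 0 < 4 ✓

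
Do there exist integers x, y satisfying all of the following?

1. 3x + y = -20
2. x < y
Yes

Take x = -6, y = -2. Substituting into each constraint:
  (1) 3(-6) + (-2) = -20 ✓
  (2) -6 < -2 ✓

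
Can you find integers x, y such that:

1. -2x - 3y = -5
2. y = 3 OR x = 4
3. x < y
Yes

Take x = -2, y = 3. Substituting into each constraint:
  (1) -2(-2) - 3(3) = -5 ✓
  (2) y = 3, target 3 ✓ (first branch holds)
  (3) -2 < 3 ✓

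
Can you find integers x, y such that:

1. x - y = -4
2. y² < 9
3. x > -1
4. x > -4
No

A contradictory subset is {x - y = -4, y² < 9, x > -1}. No integer assignment can satisfy these jointly:

  - x - y = -4: is a linear equation tying the variables together
  - y² < 9: restricts y to |y| ≤ 2
  - x > -1: bounds one variable relative to a constant

Range argument: with x ∈ [0, ∞], y ∈ [-2, 2], the left side of the equation is at least -2, but the right side is -4 < -2. No integer solution exists.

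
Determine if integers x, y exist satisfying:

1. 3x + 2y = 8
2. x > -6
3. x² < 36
Yes

Take x = 2, y = 1. Substituting into each constraint:
  (1) 3(2) + 2(1) = 8 ✓
  (2) 2 > -6 ✓
  (3) x² = (2)² = 4, and 4 < 36 ✓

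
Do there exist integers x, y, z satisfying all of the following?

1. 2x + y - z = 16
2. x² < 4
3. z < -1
Yes

Take x = 0, y = 14, z = -2. Substituting into each constraint:
  (1) 2(0) + 14 + 2 = 16 ✓
  (2) x² = (0)² = 0, and 0 < 4 ✓
  (3) -2 < -1 ✓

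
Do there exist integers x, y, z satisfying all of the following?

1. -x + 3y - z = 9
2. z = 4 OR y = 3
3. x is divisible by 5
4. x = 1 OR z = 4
Yes

Take x = -10, y = 1, z = 4. Substituting into each constraint:
  (1) 10 + 3(1) + (-4) = 9 ✓
  (2) z = 4, target 4 ✓ (first branch holds)
  (3) -10 = 5 × -2, remainder 0 ✓
  (4) z = 4, target 4 ✓ (second branch holds)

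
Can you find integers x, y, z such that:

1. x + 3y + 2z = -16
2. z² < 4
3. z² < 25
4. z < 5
Yes

Take x = 2, y = -6, z = 0. Substituting into each constraint:
  (1) 2 + 3(-6) + 2(0) = -16 ✓
  (2) z² = (0)² = 0, and 0 < 4 ✓
  (3) z² = (0)² = 0, and 0 < 25 ✓
  (4) 0 < 5 ✓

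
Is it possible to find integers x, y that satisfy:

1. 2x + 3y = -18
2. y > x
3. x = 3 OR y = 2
Yes

Take x = -12, y = 2. Substituting into each constraint:
  (1) 2(-12) + 3(2) = -18 ✓
  (2) 2 > -12 ✓
  (3) y = 2, target 2 ✓ (second branch holds)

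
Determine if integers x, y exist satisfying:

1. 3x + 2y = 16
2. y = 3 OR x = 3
No

The full constraint system is jointly infeasible over the integers. Each constraint and what it forces:

  - 3x + 2y = 16: is a linear equation tying the variables together
  - y = 3 OR x = 3: forces a choice: either y = 3 or x = 3

Split on the disjunction (y = 3 OR x = 3):
  • If y = 3: with y = 3, every remaining term of the linear equation is divisible by 3, so the left side is ≡ 0 (mod 3); but the right side 10 ≡ 1 (mod 3). No integers can satisfy it.
  • If x = 3: with x = 3, every remaining term of the linear equation is divisible by 2, so the left side is ≡ 0 (mod 2); but the right side 7 ≡ 1 (mod 2). No integers can satisfy it.
Both branches are infeasible, so the system has no integer solution.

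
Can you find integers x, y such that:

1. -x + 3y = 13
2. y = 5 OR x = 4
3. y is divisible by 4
No

The full constraint system is jointly infeasible over the integers. Each constraint and what it forces:

  - -x + 3y = 13: is a linear equation tying the variables together
  - y = 5 OR x = 4: forces a choice: either y = 5 or x = 4
  - y is divisible by 4: restricts y to multiples of 4

Split on the disjunction (y = 5 OR x = 4):
  • If y = 5: this contradicts the divisibility constraint — 5 is not a multiple of 4.
  • If x = 4: with x = 4, writing y = 4y', every remaining term of the linear equation is divisible by 12, so the left side is ≡ 0 (mod 12); but the right side 17 ≡ 5 (mod 12). No integers can satisfy it.
Both branches are infeasible, so the system has no integer solution.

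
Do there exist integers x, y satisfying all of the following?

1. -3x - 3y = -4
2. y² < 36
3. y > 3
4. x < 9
No

Even the single constraint (-3x - 3y = -4) is infeasible over the integers.

  - -3x - 3y = -4: every term on the left is divisible by 3, so the LHS ≡ 0 (mod 3), but the RHS -4 is not — no integer solution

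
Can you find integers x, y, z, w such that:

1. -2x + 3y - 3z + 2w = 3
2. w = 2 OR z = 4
Yes

Take x = -3, y = 1, z = 4, w = 3. Substituting into each constraint:
  (1) -2(-3) + 3(1) - 3(4) + 2(3) = 3 ✓
  (2) z = 4, target 4 ✓ (second branch holds)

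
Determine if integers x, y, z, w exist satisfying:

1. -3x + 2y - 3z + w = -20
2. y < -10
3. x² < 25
Yes

Take x = 0, y = -11, z = 0, w = 2. Substituting into each constraint:
  (1) -3(0) + 2(-11) - 3(0) + 2 = -20 ✓
  (2) -11 < -10 ✓
  (3) x² = (0)² = 0, and 0 < 25 ✓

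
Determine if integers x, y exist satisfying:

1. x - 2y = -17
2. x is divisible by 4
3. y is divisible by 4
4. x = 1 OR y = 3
No

The full constraint system is jointly infeasible over the integers. Each constraint and what it forces:

  - x - 2y = -17: is a linear equation tying the variables together
  - x is divisible by 4: restricts x to multiples of 4
  - y is divisible by 4: restricts y to multiples of 4
  - x = 1 OR y = 3: forces a choice: either x = 1 or y = 3

Modular obstruction: writing x = 4x' and writing y = 4y', every remaining term of the linear equation is divisible by 4, so the left side is ≡ 0 (mod 4); but the right side -17 ≡ 3 (mod 4). No integers can satisfy it.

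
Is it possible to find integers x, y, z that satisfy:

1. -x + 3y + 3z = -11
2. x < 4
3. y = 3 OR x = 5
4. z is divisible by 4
Yes

Take x = -4, y = 3, z = -8. Substituting into each constraint:
  (1) 4 + 3(3) + 3(-8) = -11 ✓
  (2) -4 < 4 ✓
  (3) y = 3, target 3 ✓ (first branch holds)
  (4) -8 = 4 × -2, remainder 0 ✓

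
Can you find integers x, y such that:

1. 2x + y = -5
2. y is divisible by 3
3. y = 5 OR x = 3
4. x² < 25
No

A contradictory subset is {2x + y = -5, y is divisible by 3, y = 5 OR x = 3}. No integer assignment can satisfy these jointly:

  - 2x + y = -5: is a linear equation tying the variables together
  - y is divisible by 3: restricts y to multiples of 3
  - y = 5 OR x = 3: forces a choice: either y = 5 or x = 3

Split on the disjunction (y = 5 OR x = 3):
  • If y = 5: this contradicts the divisibility constraint — 5 is not a multiple of 3.
  • If x = 3: with x = 3, writing y = 3y', every remaining term of the linear equation is divisible by 3, so the left side is ≡ 0 (mod 3); but the right side -11 ≡ 1 (mod 3). No integers can satisfy it.
Both branches are infeasible, so the system has no integer solution.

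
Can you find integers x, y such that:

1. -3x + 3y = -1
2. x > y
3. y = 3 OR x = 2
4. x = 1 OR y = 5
No

Even the single constraint (-3x + 3y = -1) is infeasible over the integers.

  - -3x + 3y = -1: every term on the left is divisible by 3, so the LHS ≡ 0 (mod 3), but the RHS -1 is not — no integer solution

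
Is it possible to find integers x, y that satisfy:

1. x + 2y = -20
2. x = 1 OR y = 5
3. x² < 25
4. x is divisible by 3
No

A contradictory subset is {x + 2y = -20, x = 1 OR y = 5, x² < 25}. No integer assignment can satisfy these jointly:

  - x + 2y = -20: is a linear equation tying the variables together
  - x = 1 OR y = 5: forces a choice: either x = 1 or y = 5
  - x² < 25: restricts x to |x| ≤ 4

Split on the disjunction (x = 1 OR y = 5):
  • If x = 1: with x = 1, every remaining term of the linear equation is divisible by 2, so the left side is ≡ 0 (mod 2); but the right side -21 ≡ 1 (mod 2). No integers can satisfy it.
  • If y = 5: the equation forces x = -30, but x² < 25 requires |x| ≤ 4.
Both branches are infeasible, so the system has no integer solution.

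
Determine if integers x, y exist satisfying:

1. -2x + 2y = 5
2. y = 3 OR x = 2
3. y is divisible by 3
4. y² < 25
No

Even the single constraint (-2x + 2y = 5) is infeasible over the integers.

  - -2x + 2y = 5: every term on the left is divisible by 2, so the LHS ≡ 0 (mod 2), but the RHS 5 is not — no integer solution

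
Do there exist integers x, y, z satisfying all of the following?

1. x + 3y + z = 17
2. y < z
Yes

Take x = 16, y = 0, z = 1. Substituting into each constraint:
  (1) 16 + 3(0) + 1 = 17 ✓
  (2) 0 < 1 ✓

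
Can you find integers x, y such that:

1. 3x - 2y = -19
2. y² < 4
Yes

Take x = -7, y = -1. Substituting into each constraint:
  (1) 3(-7) - 2(-1) = -19 ✓
  (2) y² = (-1)² = 1, and 1 < 4 ✓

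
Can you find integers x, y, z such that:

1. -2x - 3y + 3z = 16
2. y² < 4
Yes

Take x = -8, y = 0, z = 0. Substituting into each constraint:
  (1) -2(-8) - 3(0) + 3(0) = 16 ✓
  (2) y² = (0)² = 0, and 0 < 4 ✓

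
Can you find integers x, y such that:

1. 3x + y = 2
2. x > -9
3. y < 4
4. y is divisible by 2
Yes

Take x = 0, y = 2. Substituting into each constraint:
  (1) 3(0) + 2 = 2 ✓
  (2) 0 > -9 ✓
  (3) 2 < 4 ✓
  (4) 2 = 2 × 1, remainder 0 ✓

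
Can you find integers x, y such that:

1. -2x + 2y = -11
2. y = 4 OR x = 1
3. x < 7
No

Even the single constraint (-2x + 2y = -11) is infeasible over the integers.

  - -2x + 2y = -11: every term on the left is divisible by 2, so the LHS ≡ 0 (mod 2), but the RHS -11 is not — no integer solution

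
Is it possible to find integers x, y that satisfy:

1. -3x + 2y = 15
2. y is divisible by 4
Yes

Take x = -5, y = 0. Substituting into each constraint:
  (1) -3(-5) + 2(0) = 15 ✓
  (2) 0 = 4 × 0, remainder 0 ✓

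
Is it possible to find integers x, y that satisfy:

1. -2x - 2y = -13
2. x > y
No

Even the single constraint (-2x - 2y = -13) is infeasible over the integers.

  - -2x - 2y = -13: every term on the left is divisible by 2, so the LHS ≡ 0 (mod 2), but the RHS -13 is not — no integer solution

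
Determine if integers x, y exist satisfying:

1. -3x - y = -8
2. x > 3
Yes

Take x = 4, y = -4. Substituting into each constraint:
  (1) -3(4) + 4 = -8 ✓
  (2) 4 > 3 ✓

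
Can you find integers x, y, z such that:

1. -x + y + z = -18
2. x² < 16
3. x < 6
Yes

Take x = 0, y = -18, z = 0. Substituting into each constraint:
  (1) 0 + (-18) + 0 = -18 ✓
  (2) x² = (0)² = 0, and 0 < 16 ✓
  (3) 0 < 6 ✓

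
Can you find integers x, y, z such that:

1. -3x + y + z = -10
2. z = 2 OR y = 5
Yes

Take x = 0, y = 5, z = -15. Substituting into each constraint:
  (1) -3(0) + 5 + (-15) = -10 ✓
  (2) y = 5, target 5 ✓ (second branch holds)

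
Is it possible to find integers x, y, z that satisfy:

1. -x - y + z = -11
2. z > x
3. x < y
Yes

Take x = 0, y = 12, z = 1. Substituting into each constraint:
  (1) 0 + (-12) + 1 = -11 ✓
  (2) 1 > 0 ✓
  (3) 0 < 12 ✓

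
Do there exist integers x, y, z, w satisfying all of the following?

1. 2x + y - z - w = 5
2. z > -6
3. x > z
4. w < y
Yes

Take x = 1, y = 0, z = 0, w = -3. Substituting into each constraint:
  (1) 2(1) + 0 + 0 + 3 = 5 ✓
  (2) 0 > -6 ✓
  (3) 1 > 0 ✓
  (4) -3 < 0 ✓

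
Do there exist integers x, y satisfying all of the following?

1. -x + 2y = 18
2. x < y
Yes

Take x = 0, y = 9. Substituting into each constraint:
  (1) 0 + 2(9) = 18 ✓
  (2) 0 < 9 ✓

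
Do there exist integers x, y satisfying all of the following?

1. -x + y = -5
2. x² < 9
Yes

Take x = 0, y = -5. Substituting into each constraint:
  (1) 0 + (-5) = -5 ✓
  (2) x² = (0)² = 0, and 0 < 9 ✓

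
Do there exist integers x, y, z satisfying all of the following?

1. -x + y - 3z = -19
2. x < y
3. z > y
Yes

Take x = -2, y = 0, z = 7. Substituting into each constraint:
  (1) 2 + 0 - 3(7) = -19 ✓
  (2) -2 < 0 ✓
  (3) 7 > 0 ✓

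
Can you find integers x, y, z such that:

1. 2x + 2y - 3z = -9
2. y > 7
Yes

Take x = 0, y = 9, z = 9. Substituting into each constraint:
  (1) 2(0) + 2(9) - 3(9) = -9 ✓
  (2) 9 > 7 ✓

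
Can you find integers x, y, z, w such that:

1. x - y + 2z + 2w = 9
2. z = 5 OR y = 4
Yes

Take x = -1, y = 4, z = 4, w = 3. Substituting into each constraint:
  (1) (-1) + (-4) + 2(4) + 2(3) = 9 ✓
  (2) y = 4, target 4 ✓ (second branch holds)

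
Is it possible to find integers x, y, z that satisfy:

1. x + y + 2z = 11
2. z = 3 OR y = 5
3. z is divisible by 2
Yes

Take x = -2, y = 5, z = 4. Substituting into each constraint:
  (1) (-2) + 5 + 2(4) = 11 ✓
  (2) y = 5, target 5 ✓ (second branch holds)
  (3) 4 = 2 × 2, remainder 0 ✓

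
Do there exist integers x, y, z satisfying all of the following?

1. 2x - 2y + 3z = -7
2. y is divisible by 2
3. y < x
Yes

Take x = 1, y = 0, z = -3. Substituting into each constraint:
  (1) 2(1) - 2(0) + 3(-3) = -7 ✓
  (2) 0 = 2 × 0, remainder 0 ✓
  (3) 0 < 1 ✓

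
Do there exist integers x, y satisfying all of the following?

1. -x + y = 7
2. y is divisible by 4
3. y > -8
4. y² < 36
Yes

Take x = -7, y = 0. Substituting into each constraint:
  (1) 7 + 0 = 7 ✓
  (2) 0 = 4 × 0, remainder 0 ✓
  (3) 0 > -8 ✓
  (4) y² = (0)² = 0, and 0 < 36 ✓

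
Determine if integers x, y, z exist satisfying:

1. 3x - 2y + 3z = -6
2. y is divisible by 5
Yes

Take x = 0, y = 0, z = -2. Substituting into each constraint:
  (1) 3(0) - 2(0) + 3(-2) = -6 ✓
  (2) 0 = 5 × 0, remainder 0 ✓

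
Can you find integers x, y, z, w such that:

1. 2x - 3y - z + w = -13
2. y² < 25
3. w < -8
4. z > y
Yes

Take x = -3, y = -1, z = 0, w = -10. Substituting into each constraint:
  (1) 2(-3) - 3(-1) + 0 + (-10) = -13 ✓
  (2) y² = (-1)² = 1, and 1 < 25 ✓
  (3) -10 < -8 ✓
  (4) 0 > -1 ✓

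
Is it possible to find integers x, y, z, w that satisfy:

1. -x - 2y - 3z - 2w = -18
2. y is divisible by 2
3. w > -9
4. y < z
Yes

Take x = 0, y = 0, z = 2, w = 6. Substituting into each constraint:
  (1) 0 - 2(0) - 3(2) - 2(6) = -18 ✓
  (2) 0 = 2 × 0, remainder 0 ✓
  (3) 6 > -9 ✓
  (4) 0 < 2 ✓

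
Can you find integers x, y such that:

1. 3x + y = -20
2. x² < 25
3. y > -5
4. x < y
No

A contradictory subset is {3x + y = -20, x² < 25, x < y}. No integer assignment can satisfy these jointly:

  - 3x + y = -20: is a linear equation tying the variables together
  - x² < 25: restricts x to |x| ≤ 4
  - x < y: bounds one variable relative to another variable

Propagating the comparison: y > x and x ≥ -4 give y ≥ -3. Range argument: with x ∈ [-4, 4], y ∈ [-3, ∞], the left side of the equation is at least -15, but the right side is -20 < -15. No integer solution exists.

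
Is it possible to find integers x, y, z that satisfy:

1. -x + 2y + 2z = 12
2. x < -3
Yes

Take x = -12, y = 0, z = 0. Substituting into each constraint:
  (1) 12 + 2(0) + 2(0) = 12 ✓
  (2) -12 < -3 ✓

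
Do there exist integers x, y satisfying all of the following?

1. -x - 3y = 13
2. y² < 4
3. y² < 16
Yes

Take x = -13, y = 0. Substituting into each constraint:
  (1) 13 - 3(0) = 13 ✓
  (2) y² = (0)² = 0, and 0 < 4 ✓
  (3) y² = (0)² = 0, and 0 < 16 ✓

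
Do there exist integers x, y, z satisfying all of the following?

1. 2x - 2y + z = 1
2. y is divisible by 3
Yes

Take x = 0, y = 0, z = 1. Substituting into each constraint:
  (1) 2(0) - 2(0) + 1 = 1 ✓
  (2) 0 = 3 × 0, remainder 0 ✓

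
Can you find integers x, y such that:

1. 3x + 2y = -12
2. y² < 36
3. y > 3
No

The full constraint system is jointly infeasible over the integers. Each constraint and what it forces:

  - 3x + 2y = -12: is a linear equation tying the variables together
  - y² < 36: restricts y to |y| ≤ 5
  - y > 3: bounds one variable relative to a constant

The bounds confine y to {4, 5}. For each value, substitute into the equation:
  • y = 4: the equation gives 3x = -20, so x would not be an integer.
  • y = 5: the equation gives 3x = -22, so x would not be an integer.
Every case fails, so no integer solution exists.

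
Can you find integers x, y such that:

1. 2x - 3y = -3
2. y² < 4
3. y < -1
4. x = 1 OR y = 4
No

A contradictory subset is {2x - 3y = -3, y < -1, x = 1 OR y = 4}. No integer assignment can satisfy these jointly:

  - 2x - 3y = -3: is a linear equation tying the variables together
  - y < -1: bounds one variable relative to a constant
  - x = 1 OR y = 4: forces a choice: either x = 1 or y = 4

Split on the disjunction (x = 1 OR y = 4):
  • If x = 1: with x = 1, every remaining term of the linear equation is divisible by 3, so the left side is ≡ 0 (mod 3); but the right side -5 ≡ 1 (mod 3). No integers can satisfy it.
  • If y = 4: this contradicts the bound y ≤ -2.
Both branches are infeasible, so the system has no integer solution.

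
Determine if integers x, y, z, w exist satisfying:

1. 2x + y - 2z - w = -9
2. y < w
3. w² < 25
Yes

Take x = 0, y = -1, z = 4, w = 0. Substituting into each constraint:
  (1) 2(0) + (-1) - 2(4) + 0 = -9 ✓
  (2) -1 < 0 ✓
  (3) w² = (0)² = 0, and 0 < 25 ✓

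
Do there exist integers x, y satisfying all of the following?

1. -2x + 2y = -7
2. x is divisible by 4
No

Even the single constraint (-2x + 2y = -7) is infeasible over the integers.

  - -2x + 2y = -7: every term on the left is divisible by 2, so the LHS ≡ 0 (mod 2), but the RHS -7 is not — no integer solution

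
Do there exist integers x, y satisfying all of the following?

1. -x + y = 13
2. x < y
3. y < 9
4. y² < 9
Yes

Take x = -13, y = 0. Substituting into each constraint:
  (1) 13 + 0 = 13 ✓
  (2) -13 < 0 ✓
  (3) 0 < 9 ✓
  (4) y² = (0)² = 0, and 0 < 9 ✓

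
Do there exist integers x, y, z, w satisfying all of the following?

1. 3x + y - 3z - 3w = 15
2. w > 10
Yes

Take x = 16, y = 0, z = 0, w = 11. Substituting into each constraint:
  (1) 3(16) + 0 - 3(0) - 3(11) = 15 ✓
  (2) 11 > 10 ✓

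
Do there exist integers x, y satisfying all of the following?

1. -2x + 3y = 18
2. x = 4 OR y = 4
Yes

Take x = -3, y = 4. Substituting into each constraint:
  (1) -2(-3) + 3(4) = 18 ✓
  (2) y = 4, target 4 ✓ (second branch holds)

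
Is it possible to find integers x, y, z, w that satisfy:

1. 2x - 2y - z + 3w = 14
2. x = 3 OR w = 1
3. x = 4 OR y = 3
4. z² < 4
Yes

Take x = 4, y = -2, z = 1, w = 1. Substituting into each constraint:
  (1) 2(4) - 2(-2) + (-1) + 3(1) = 14 ✓
  (2) w = 1, target 1 ✓ (second branch holds)
  (3) x = 4, target 4 ✓ (first branch holds)
  (4) z² = (1)² = 1, and 1 < 4 ✓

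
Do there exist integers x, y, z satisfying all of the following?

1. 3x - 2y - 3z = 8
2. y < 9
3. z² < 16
Yes

Take x = 0, y = -4, z = 0. Substituting into each constraint:
  (1) 3(0) - 2(-4) - 3(0) = 8 ✓
  (2) -4 < 9 ✓
  (3) z² = (0)² = 0, and 0 < 16 ✓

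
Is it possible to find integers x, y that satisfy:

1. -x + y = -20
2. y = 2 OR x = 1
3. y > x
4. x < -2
No

A contradictory subset is {-x + y = -20, y > x}. No integer assignment can satisfy these jointly:

  - -x + y = -20: is a linear equation tying the variables together
  - y > x: bounds one variable relative to another variable

From the equation, x − y = 20, i.e. y − x = -20; but y > x requires y − x ≥ 1. Contradiction.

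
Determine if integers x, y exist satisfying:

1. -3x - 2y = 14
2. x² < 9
Yes

Take x = 0, y = -7. Substituting into each constraint:
  (1) -3(0) - 2(-7) = 14 ✓
  (2) x² = (0)² = 0, and 0 < 9 ✓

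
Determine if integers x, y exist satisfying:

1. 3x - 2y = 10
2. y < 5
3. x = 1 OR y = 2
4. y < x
No

A contradictory subset is {3x - 2y = 10, x = 1 OR y = 2}. No integer assignment can satisfy these jointly:

  - 3x - 2y = 10: is a linear equation tying the variables together
  - x = 1 OR y = 2: forces a choice: either x = 1 or y = 2

Split on the disjunction (x = 1 OR y = 2):
  • If x = 1: with x = 1, every remaining term of the linear equation is divisible by 2, so the left side is ≡ 0 (mod 2); but the right side 7 ≡ 1 (mod 2). No integers can satisfy it.
  • If y = 2: with y = 2, every remaining term of the linear equation is divisible by 3, so the left side is ≡ 0 (mod 3); but the right side 14 ≡ 2 (mod 3). No integers can satisfy it.
Both branches are infeasible, so the system has no integer solution.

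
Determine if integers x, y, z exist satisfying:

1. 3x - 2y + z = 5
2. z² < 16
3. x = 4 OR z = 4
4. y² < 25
Yes

Take x = 4, y = 2, z = -3. Substituting into each constraint:
  (1) 3(4) - 2(2) + (-3) = 5 ✓
  (2) z² = (-3)² = 9, and 9 < 16 ✓
  (3) x = 4, target 4 ✓ (first branch holds)
  (4) y² = (2)² = 4, and 4 < 25 ✓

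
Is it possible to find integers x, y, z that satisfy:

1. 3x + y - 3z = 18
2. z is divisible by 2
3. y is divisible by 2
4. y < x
Yes

Take x = 2, y = 0, z = -4. Substituting into each constraint:
  (1) 3(2) + 0 - 3(-4) = 18 ✓
  (2) -4 = 2 × -2, remainder 0 ✓
  (3) 0 = 2 × 0, remainder 0 ✓
  (4) 0 < 2 ✓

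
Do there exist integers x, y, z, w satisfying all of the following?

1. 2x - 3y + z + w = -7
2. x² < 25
Yes

Take x = -2, y = 1, z = 0, w = 0. Substituting into each constraint:
  (1) 2(-2) - 3(1) + 0 + 0 = -7 ✓
  (2) x² = (-2)² = 4, and 4 < 25 ✓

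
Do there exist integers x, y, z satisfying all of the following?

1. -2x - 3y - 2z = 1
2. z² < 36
Yes

Take x = 0, y = -1, z = 1. Substituting into each constraint:
  (1) -2(0) - 3(-1) - 2(1) = 1 ✓
  (2) z² = (1)² = 1, and 1 < 36 ✓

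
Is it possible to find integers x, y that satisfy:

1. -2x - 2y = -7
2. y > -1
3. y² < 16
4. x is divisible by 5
No

Even the single constraint (-2x - 2y = -7) is infeasible over the integers.

  - -2x - 2y = -7: every term on the left is divisible by 2, so the LHS ≡ 0 (mod 2), but the RHS -7 is not — no integer solution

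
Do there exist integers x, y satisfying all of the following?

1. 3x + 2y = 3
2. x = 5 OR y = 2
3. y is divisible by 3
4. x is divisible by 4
No

A contradictory subset is {3x + 2y = 3, x = 5 OR y = 2, x is divisible by 4}. No integer assignment can satisfy these jointly:

  - 3x + 2y = 3: is a linear equation tying the variables together
  - x = 5 OR y = 2: forces a choice: either x = 5 or y = 2
  - x is divisible by 4: restricts x to multiples of 4

Modular obstruction: writing x = 4x', every remaining term of the linear equation is divisible by 2, so the left side is ≡ 0 (mod 2); but the right side 3 ≡ 1 (mod 2). No integers can satisfy it.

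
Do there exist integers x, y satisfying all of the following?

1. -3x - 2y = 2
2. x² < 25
Yes

Take x = 0, y = -1. Substituting into each constraint:
  (1) -3(0) - 2(-1) = 2 ✓
  (2) x² = (0)² = 0, and 0 < 25 ✓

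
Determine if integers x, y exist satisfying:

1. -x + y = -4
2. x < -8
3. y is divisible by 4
Yes

Take x = -12, y = -16. Substituting into each constraint:
  (1) 12 + (-16) = -4 ✓
  (2) -12 < -8 ✓
  (3) -16 = 4 × -4, remainder 0 ✓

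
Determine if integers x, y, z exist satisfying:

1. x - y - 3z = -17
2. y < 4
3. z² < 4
Yes

Take x = -14, y = 3, z = 0. Substituting into each constraint:
  (1) (-14) + (-3) - 3(0) = -17 ✓
  (2) 3 < 4 ✓
  (3) z² = (0)² = 0, and 0 < 4 ✓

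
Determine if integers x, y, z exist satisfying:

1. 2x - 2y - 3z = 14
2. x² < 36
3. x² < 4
Yes

Take x = 0, y = -7, z = 0. Substituting into each constraint:
  (1) 2(0) - 2(-7) - 3(0) = 14 ✓
  (2) x² = (0)² = 0, and 0 < 36 ✓
  (3) x² = (0)² = 0, and 0 < 4 ✓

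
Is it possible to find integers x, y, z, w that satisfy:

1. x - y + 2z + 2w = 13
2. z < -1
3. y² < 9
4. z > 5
No

A contradictory subset is {z < -1, z > 5}. No integer assignment can satisfy these jointly:

  - z < -1: bounds one variable relative to a constant
  - z > 5: bounds one variable relative to a constant

Direct contradiction: the bounds on z require z ≥ 6 and z ≤ -2 simultaneously, which is empty.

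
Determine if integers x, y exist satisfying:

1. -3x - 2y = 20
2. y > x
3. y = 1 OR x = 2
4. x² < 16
No

A contradictory subset is {-3x - 2y = 20, y > x, y = 1 OR x = 2}. No integer assignment can satisfy these jointly:

  - -3x - 2y = 20: is a linear equation tying the variables together
  - y > x: bounds one variable relative to another variable
  - y = 1 OR x = 2: forces a choice: either y = 1 or x = 2

Split on the disjunction (y = 1 OR x = 2):
  • If y = 1: with y = 1, every remaining term of the linear equation is divisible by 3, so the left side is ≡ 0 (mod 3); but the right side 22 ≡ 1 (mod 3). No integers can satisfy it.
  • If x = 2: the equation forces y = -13, giving (x, y) = (2, -13), which violates y > x.
Both branches are infeasible, so the system has no integer solution.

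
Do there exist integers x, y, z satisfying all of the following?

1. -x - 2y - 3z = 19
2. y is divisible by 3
Yes

Take x = 2, y = 0, z = -7. Substituting into each constraint:
  (1) (-2) - 2(0) - 3(-7) = 19 ✓
  (2) 0 = 3 × 0, remainder 0 ✓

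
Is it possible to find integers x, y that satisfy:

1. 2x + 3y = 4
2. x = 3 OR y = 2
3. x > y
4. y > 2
No

A contradictory subset is {2x + 3y = 4, x > y, y > 2}. No integer assignment can satisfy these jointly:

  - 2x + 3y = 4: is a linear equation tying the variables together
  - x > y: bounds one variable relative to another variable
  - y > 2: bounds one variable relative to a constant

Propagating the comparison: x > y and y ≥ 3 give x ≥ 4. Range argument: with x ∈ [4, ∞], y ∈ [3, ∞], the left side of the equation is at least 17, but the right side is 4 < 17. No integer solution exists.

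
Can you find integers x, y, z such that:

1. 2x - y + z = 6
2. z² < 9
Yes

Take x = 3, y = 0, z = 0. Substituting into each constraint:
  (1) 2(3) + 0 + 0 = 6 ✓
  (2) z² = (0)² = 0, and 0 < 9 ✓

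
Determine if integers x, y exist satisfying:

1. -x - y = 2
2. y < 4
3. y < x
Yes

Take x = 0, y = -2. Substituting into each constraint:
  (1) 0 + 2 = 2 ✓
  (2) -2 < 4 ✓
  (3) -2 < 0 ✓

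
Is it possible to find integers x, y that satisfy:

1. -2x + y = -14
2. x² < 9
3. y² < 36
No

The full constraint system is jointly infeasible over the integers. Each constraint and what it forces:

  - -2x + y = -14: is a linear equation tying the variables together
  - x² < 9: restricts x to |x| ≤ 2
  - y² < 36: restricts y to |y| ≤ 5

Range argument: with x ∈ [-2, 2], y ∈ [-5, 5], the left side of the equation is at least -9, but the right side is -14 < -9. No integer solution exists.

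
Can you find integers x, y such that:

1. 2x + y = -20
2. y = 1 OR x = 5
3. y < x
Yes

Take x = 5, y = -30. Substituting into each constraint:
  (1) 2(5) + (-30) = -20 ✓
  (2) x = 5, target 5 ✓ (second branch holds)
  (3) -30 < 5 ✓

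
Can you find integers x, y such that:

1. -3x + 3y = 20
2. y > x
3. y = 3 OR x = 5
No

Even the single constraint (-3x + 3y = 20) is infeasible over the integers.

  - -3x + 3y = 20: every term on the left is divisible by 3, so the LHS ≡ 0 (mod 3), but the RHS 20 is not — no integer solution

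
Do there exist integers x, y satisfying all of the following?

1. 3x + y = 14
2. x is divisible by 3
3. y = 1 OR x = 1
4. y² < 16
No

A contradictory subset is {3x + y = 14, x is divisible by 3, y = 1 OR x = 1}. No integer assignment can satisfy these jointly:

  - 3x + y = 14: is a linear equation tying the variables together
  - x is divisible by 3: restricts x to multiples of 3
  - y = 1 OR x = 1: forces a choice: either y = 1 or x = 1

Split on the disjunction (y = 1 OR x = 1):
  • If y = 1: with y = 1, writing x = 3x', every remaining term of the linear equation is divisible by 9, so the left side is ≡ 0 (mod 9); but the right side 13 ≡ 4 (mod 9). No integers can satisfy it.
  • If x = 1: this contradicts the divisibility constraint — 1 is not a multiple of 3.
Both branches are infeasible, so the system has no integer solution.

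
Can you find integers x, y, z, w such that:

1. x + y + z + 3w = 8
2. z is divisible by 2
Yes

Take x = 2, y = 0, z = 0, w = 2. Substituting into each constraint:
  (1) 2 + 0 + 0 + 3(2) = 8 ✓
  (2) 0 = 2 × 0, remainder 0 ✓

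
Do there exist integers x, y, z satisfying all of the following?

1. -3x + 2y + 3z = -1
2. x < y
Yes

Take x = 0, y = 1, z = -1. Substituting into each constraint:
  (1) -3(0) + 2(1) + 3(-1) = -1 ✓
  (2) 0 < 1 ✓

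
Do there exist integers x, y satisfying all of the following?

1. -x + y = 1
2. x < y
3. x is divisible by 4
Yes

Take x = 0, y = 1. Substituting into each constraint:
  (1) 0 + 1 = 1 ✓
  (2) 0 < 1 ✓
  (3) 0 = 4 × 0, remainder 0 ✓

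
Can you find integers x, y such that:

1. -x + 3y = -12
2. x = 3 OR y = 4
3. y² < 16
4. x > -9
Yes

Take x = 3, y = -3. Substituting into each constraint:
  (1) (-3) + 3(-3) = -12 ✓
  (2) x = 3, target 3 ✓ (first branch holds)
  (3) y² = (-3)² = 9, and 9 < 16 ✓
  (4) 3 > -9 ✓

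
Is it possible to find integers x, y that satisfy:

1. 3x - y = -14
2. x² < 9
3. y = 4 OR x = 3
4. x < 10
No

A contradictory subset is {3x - y = -14, x² < 9, y = 4 OR x = 3}. No integer assignment can satisfy these jointly:

  - 3x - y = -14: is a linear equation tying the variables together
  - x² < 9: restricts x to |x| ≤ 2
  - y = 4 OR x = 3: forces a choice: either y = 4 or x = 3

Split on the disjunction (y = 4 OR x = 3):
  • If y = 4: with y = 4, every remaining term of the linear equation is divisible by 3, so the left side is ≡ 0 (mod 3); but the right side -10 ≡ 2 (mod 3). No integers can satisfy it.
  • If x = 3: this contradicts x² < 9, which requires |x| ≤ 2.
Both branches are infeasible, so the system has no integer solution.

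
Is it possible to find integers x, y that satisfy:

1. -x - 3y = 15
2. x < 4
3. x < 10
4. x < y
Yes

Take x = -6, y = -3. Substituting into each constraint:
  (1) 6 - 3(-3) = 15 ✓
  (2) -6 < 4 ✓
  (3) -6 < 10 ✓
  (4) -6 < -3 ✓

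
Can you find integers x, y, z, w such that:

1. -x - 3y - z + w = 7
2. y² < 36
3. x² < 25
Yes

Take x = 0, y = 0, z = -7, w = 0. Substituting into each constraint:
  (1) 0 - 3(0) + 7 + 0 = 7 ✓
  (2) y² = (0)² = 0, and 0 < 36 ✓
  (3) x² = (0)² = 0, and 0 < 25 ✓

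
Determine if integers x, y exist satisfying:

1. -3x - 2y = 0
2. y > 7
Yes

Take x = -6, y = 9. Substituting into each constraint:
  (1) -3(-6) - 2(9) = 0 ✓
  (2) 9 > 7 ✓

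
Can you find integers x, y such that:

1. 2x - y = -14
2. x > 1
Yes

Take x = 2, y = 18. Substituting into each constraint:
  (1) 2(2) + (-18) = -14 ✓
  (2) 2 > 1 ✓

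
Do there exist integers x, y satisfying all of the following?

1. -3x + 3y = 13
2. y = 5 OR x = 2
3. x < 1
No

Even the single constraint (-3x + 3y = 13) is infeasible over the integers.

  - -3x + 3y = 13: every term on the left is divisible by 3, so the LHS ≡ 0 (mod 3), but the RHS 13 is not — no integer solution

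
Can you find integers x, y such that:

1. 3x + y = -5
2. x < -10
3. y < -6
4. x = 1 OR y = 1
No

A contradictory subset is {x < -10, y < -6, x = 1 OR y = 1}. No integer assignment can satisfy these jointly:

  - x < -10: bounds one variable relative to a constant
  - y < -6: bounds one variable relative to a constant
  - x = 1 OR y = 1: forces a choice: either x = 1 or y = 1

Split on the disjunction (x = 1 OR y = 1):
  • If x = 1: this contradicts the bound x ≤ -11.
  • If y = 1: this contradicts the bound y ≤ -7.
Both branches are infeasible, so the system has no integer solution.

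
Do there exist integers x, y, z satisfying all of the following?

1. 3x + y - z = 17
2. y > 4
Yes

Take x = 0, y = 17, z = 0. Substituting into each constraint:
  (1) 3(0) + 17 + 0 = 17 ✓
  (2) 17 > 4 ✓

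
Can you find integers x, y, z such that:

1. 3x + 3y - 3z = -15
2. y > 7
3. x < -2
Yes

Take x = -13, y = 8, z = 0. Substituting into each constraint:
  (1) 3(-13) + 3(8) - 3(0) = -15 ✓
  (2) 8 > 7 ✓
  (3) -13 < -2 ✓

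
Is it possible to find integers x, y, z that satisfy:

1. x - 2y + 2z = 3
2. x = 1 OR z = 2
Yes

Take x = 1, y = 1, z = 2. Substituting into each constraint:
  (1) 1 - 2(1) + 2(2) = 3 ✓
  (2) x = 1, target 1 ✓ (first branch holds)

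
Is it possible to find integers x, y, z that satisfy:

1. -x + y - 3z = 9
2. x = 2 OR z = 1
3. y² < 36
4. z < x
Yes

Take x = 2, y = -1, z = -4. Substituting into each constraint:
  (1) (-2) + (-1) - 3(-4) = 9 ✓
  (2) x = 2, target 2 ✓ (first branch holds)
  (3) y² = (-1)² = 1, and 1 < 36 ✓
  (4) -4 < 2 ✓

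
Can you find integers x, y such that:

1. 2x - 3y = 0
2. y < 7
Yes

Take x = 0, y = 0. Substituting into each constraint:
  (1) 2(0) - 3(0) = 0 ✓
  (2) 0 < 7 ✓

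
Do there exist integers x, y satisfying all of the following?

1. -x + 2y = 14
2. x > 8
Yes

Take x = 10, y = 12. Substituting into each constraint:
  (1) (-10) + 2(12) = 14 ✓
  (2) 10 > 8 ✓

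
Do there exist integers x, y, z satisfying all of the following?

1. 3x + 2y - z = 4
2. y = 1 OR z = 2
Yes

Take x = 0, y = 3, z = 2. Substituting into each constraint:
  (1) 3(0) + 2(3) + (-2) = 4 ✓
  (2) z = 2, target 2 ✓ (second branch holds)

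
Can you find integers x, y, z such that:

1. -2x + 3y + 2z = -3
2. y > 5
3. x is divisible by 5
Yes

Take x = 0, y = 7, z = -12. Substituting into each constraint:
  (1) -2(0) + 3(7) + 2(-12) = -3 ✓
  (2) 7 > 5 ✓
  (3) 0 = 5 × 0, remainder 0 ✓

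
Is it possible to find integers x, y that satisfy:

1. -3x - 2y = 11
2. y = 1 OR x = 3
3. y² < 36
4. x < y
No

A contradictory subset is {-3x - 2y = 11, y = 1 OR x = 3, x < y}. No integer assignment can satisfy these jointly:

  - -3x - 2y = 11: is a linear equation tying the variables together
  - y = 1 OR x = 3: forces a choice: either y = 1 or x = 3
  - x < y: bounds one variable relative to another variable

Split on the disjunction (y = 1 OR x = 3):
  • If y = 1: with y = 1, every remaining term of the linear equation is divisible by 3, so the left side is ≡ 0 (mod 3); but the right side 13 ≡ 1 (mod 3). No integers can satisfy it.
  • If x = 3: the equation forces y = -10, giving (x, y) = (3, -10), which violates y > x.
Both branches are infeasible, so the system has no integer solution.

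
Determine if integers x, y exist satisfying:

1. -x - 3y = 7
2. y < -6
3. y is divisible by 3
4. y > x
No

A contradictory subset is {-x - 3y = 7, y < -6, y > x}. No integer assignment can satisfy these jointly:

  - -x - 3y = 7: is a linear equation tying the variables together
  - y < -6: bounds one variable relative to a constant
  - y > x: bounds one variable relative to another variable

Propagating the comparison: x < y and y ≤ -7 give x ≤ -8. Range argument: with x ∈ [−∞, -8], y ∈ [−∞, -7], the left side of the equation is at least 29, but the right side is 7 < 29. No integer solution exists.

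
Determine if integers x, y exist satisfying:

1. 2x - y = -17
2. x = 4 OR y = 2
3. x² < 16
No

The full constraint system is jointly infeasible over the integers. Each constraint and what it forces:

  - 2x - y = -17: is a linear equation tying the variables together
  - x = 4 OR y = 2: forces a choice: either x = 4 or y = 2
  - x² < 16: restricts x to |x| ≤ 3

Split on the disjunction (x = 4 OR y = 2):
  • If x = 4: this contradicts x² < 16, which requires |x| ≤ 3.
  • If y = 2: with y = 2, every remaining term of the linear equation is divisible by 2, so the left side is ≡ 0 (mod 2); but the right side -15 ≡ 1 (mod 2). No integers can satisfy it.
Both branches are infeasible, so the system has no integer solution.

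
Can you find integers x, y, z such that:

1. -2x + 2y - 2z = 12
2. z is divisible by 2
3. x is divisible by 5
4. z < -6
Yes

Take x = 0, y = -2, z = -8. Substituting into each constraint:
  (1) -2(0) + 2(-2) - 2(-8) = 12 ✓
  (2) -8 = 2 × -4, remainder 0 ✓
  (3) 0 = 5 × 0, remainder 0 ✓
  (4) -8 < -6 ✓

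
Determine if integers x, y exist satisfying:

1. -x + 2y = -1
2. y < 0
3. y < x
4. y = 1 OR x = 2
No

A contradictory subset is {-x + 2y = -1, y < 0, y = 1 OR x = 2}. No integer assignment can satisfy these jointly:

  - -x + 2y = -1: is a linear equation tying the variables together
  - y < 0: bounds one variable relative to a constant
  - y = 1 OR x = 2: forces a choice: either y = 1 or x = 2

Split on the disjunction (y = 1 OR x = 2):
  • If y = 1: this contradicts the bound y ≤ -1.
  • If x = 2: with x = 2, every remaining term of the linear equation is divisible by 2, so the left side is ≡ 0 (mod 2); but the right side 1 ≡ 1 (mod 2). No integers can satisfy it.
Both branches are infeasible, so the system has no integer solution.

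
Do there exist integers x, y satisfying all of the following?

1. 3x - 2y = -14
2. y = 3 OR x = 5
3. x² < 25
No

The full constraint system is jointly infeasible over the integers. Each constraint and what it forces:

  - 3x - 2y = -14: is a linear equation tying the variables together
  - y = 3 OR x = 5: forces a choice: either y = 3 or x = 5
  - x² < 25: restricts x to |x| ≤ 4

Split on the disjunction (y = 3 OR x = 5):
  • If y = 3: with y = 3, every remaining term of the linear equation is divisible by 3, so the left side is ≡ 0 (mod 3); but the right side -8 ≡ 1 (mod 3). No integers can satisfy it.
  • If x = 5: this contradicts x² < 25, which requires |x| ≤ 4.
Both branches are infeasible, so the system has no integer solution.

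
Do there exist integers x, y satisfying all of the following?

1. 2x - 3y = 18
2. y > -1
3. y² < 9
Yes

Take x = 9, y = 0. Substituting into each constraint:
  (1) 2(9) - 3(0) = 18 ✓
  (2) 0 > -1 ✓
  (3) y² = (0)² = 0, and 0 < 9 ✓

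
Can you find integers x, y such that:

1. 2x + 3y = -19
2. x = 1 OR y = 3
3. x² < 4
Yes

Take x = 1, y = -7. Substituting into each constraint:
  (1) 2(1) + 3(-7) = -19 ✓
  (2) x = 1, target 1 ✓ (first branch holds)
  (3) x² = (1)² = 1, and 1 < 4 ✓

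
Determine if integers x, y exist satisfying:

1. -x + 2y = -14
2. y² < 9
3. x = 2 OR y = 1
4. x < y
No

A contradictory subset is {-x + 2y = -14, x = 2 OR y = 1, x < y}. No integer assignment can satisfy these jointly:

  - -x + 2y = -14: is a linear equation tying the variables together
  - x = 2 OR y = 1: forces a choice: either x = 2 or y = 1
  - x < y: bounds one variable relative to another variable

Split on the disjunction (x = 2 OR y = 1):
  • If x = 2: the equation forces y = -6, giving (x, y) = (2, -6), which violates y > x.
  • If y = 1: the equation forces x = 16, giving (y, x) = (1, 16), which violates y > x.
Both branches are infeasible, so the system has no integer solution.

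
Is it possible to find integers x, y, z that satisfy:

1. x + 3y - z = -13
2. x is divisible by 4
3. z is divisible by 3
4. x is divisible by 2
Yes

Take x = 8, y = -7, z = 0. Substituting into each constraint:
  (1) 8 + 3(-7) + 0 = -13 ✓
  (2) 8 = 4 × 2, remainder 0 ✓
  (3) 0 = 3 × 0, remainder 0 ✓
  (4) 8 = 2 × 4, remainder 0 ✓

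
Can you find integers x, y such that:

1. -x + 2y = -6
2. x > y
Yes

Take x = 6, y = 0. Substituting into each constraint:
  (1) (-6) + 2(0) = -6 ✓
  (2) 6 > 0 ✓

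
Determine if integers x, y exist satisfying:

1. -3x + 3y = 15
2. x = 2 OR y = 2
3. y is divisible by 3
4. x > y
No

A contradictory subset is {-3x + 3y = 15, x > y}. No integer assignment can satisfy these jointly:

  - -3x + 3y = 15: is a linear equation tying the variables together
  - x > y: bounds one variable relative to another variable

From the equation, x − y = -5, i.e. x − y = -5; but x > y requires x − y ≥ 1. Contradiction.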